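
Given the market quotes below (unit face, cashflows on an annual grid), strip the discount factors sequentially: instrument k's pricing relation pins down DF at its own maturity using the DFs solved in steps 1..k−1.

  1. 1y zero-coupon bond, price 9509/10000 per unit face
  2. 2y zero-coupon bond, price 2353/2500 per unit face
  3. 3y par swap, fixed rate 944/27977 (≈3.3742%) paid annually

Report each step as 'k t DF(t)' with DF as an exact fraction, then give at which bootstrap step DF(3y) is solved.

1 1 9509/10000
2 2 2353/2500
3 3 566/625
DF(3y) is solved at step 3

step 1 [1y] zero: DF = P = 9509/10000 ≈ 0.950900
step 2 [2y] zero: DF = P = 2353/2500 ≈ 0.941200
step 3 [3y] swap r/1=944/27977: DF=(1 − 944/27977·(0.950900+0.941200))/(1+944/27977) = 566/625 ≈ 0.905600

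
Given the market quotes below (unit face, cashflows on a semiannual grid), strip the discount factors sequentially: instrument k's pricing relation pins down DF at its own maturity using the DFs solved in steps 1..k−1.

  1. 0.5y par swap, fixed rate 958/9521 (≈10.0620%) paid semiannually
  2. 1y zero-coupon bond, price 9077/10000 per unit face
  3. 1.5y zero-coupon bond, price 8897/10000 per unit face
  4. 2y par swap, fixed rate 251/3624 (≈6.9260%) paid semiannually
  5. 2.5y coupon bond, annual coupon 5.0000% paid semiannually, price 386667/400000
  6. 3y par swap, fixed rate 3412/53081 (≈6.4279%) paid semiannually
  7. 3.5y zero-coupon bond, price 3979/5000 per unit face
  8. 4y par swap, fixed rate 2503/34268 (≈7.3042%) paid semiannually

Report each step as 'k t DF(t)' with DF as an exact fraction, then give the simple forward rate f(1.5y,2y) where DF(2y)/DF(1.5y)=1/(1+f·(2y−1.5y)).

1 1/2 9521/10000
2 1 9077/10000
3 3/2 8897/10000
4 2 1749/2000
5 5/2 8547/10000
6 3 4147/5000
7 7/2 3979/5000
8 4 7497/10000
f(1.5y,2y) = ((8897/10000)/(1749/2000) − 1)/(1/2) = 304/8745 ≈ 3.4763%

step 1 [0.5y] swap r/2=479/9521: DF=(1 − 479/9521·(0))/(1+479/9521) = 9521/10000 ≈ 0.952100
step 2 [1y] zero: DF = P = 9077/10000 ≈ 0.907700
step 3 [1.5y] zero: DF = P = 8897/10000 ≈ 0.889700
step 4 [2y] swap r/2=251/7248: DF=(1 − 251/7248·(0.952100+0.907700+0.889700))/(1+251/7248) = 1749/2000 ≈ 0.874500
step 5 [2.5y] bond c/2=1/40: DF=(386667/400000 − 1/40·(0.952100+0.907700+0.889700+0.874500))/(1+1/40) = 8547/10000 ≈ 0.854700
step 6 [3y] swap r/2=1706/53081: DF=(1 − 1706/53081·(0.952100+0.907700+0.889700+0.874500+0.854700))/(1+1706/53081) = 4147/5000 ≈ 0.829400
step 7 [3.5y] zero: DF = P = 3979/5000 ≈ 0.795800
step 8 [4y] swap r/2=2503/68536: DF=(1 − 2503/68536·(0.952100+0.907700+0.889700+0.874500+0.854700+0.829400+0.795800))/(1+2503/68536) = 7497/10000 ≈ 0.749700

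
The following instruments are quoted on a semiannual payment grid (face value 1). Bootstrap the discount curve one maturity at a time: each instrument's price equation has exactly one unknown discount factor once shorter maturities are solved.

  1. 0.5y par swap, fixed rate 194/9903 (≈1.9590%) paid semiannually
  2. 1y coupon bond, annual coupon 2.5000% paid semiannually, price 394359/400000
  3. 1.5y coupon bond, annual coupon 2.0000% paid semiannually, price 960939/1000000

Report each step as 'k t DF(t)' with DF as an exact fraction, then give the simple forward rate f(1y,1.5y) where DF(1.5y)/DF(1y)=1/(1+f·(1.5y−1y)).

1 1/2 9903/10000
2 1 1923/2000
3 3/2 9321/10000
f(1y,1.5y) = ((1923/2000)/(9321/10000) − 1)/(1/2) = 196/3107 ≈ 6.3083%

step 1 [0.5y] swap r/2=97/9903: DF=(1 − 97/9903·(0))/(1+97/9903) = 9903/10000 ≈ 0.990300
step 2 [1y] bond c/2=1/80: DF=(394359/400000 − 1/80·(0.990300))/(1+1/80) = 1923/2000 ≈ 0.961500
step 3 [1.5y] bond c/2=1/100: DF=(960939/1000000 − 1/100·(0.990300+0.961500))/(1+1/100) = 9321/10000 ≈ 0.932100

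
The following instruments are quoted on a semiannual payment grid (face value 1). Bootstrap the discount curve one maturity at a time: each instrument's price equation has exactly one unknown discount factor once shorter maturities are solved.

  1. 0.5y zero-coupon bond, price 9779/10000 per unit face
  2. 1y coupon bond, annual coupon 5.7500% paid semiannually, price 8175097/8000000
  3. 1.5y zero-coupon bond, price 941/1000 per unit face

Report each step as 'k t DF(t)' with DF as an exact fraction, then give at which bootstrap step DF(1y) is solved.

1 1/2 9779/10000
2 1 483/500
3 3/2 941/1000
DF(1y) is solved at step 2

step 1 [0.5y] zero: DF = P = 9779/10000 ≈ 0.977900
step 2 [1y] bond c/2=23/800: DF=(8175097/8000000 − 23/800·(0.977900))/(1+23/800) = 483/500 ≈ 0.966000
step 3 [1.5y] zero: DF = P = 941/1000 ≈ 0.941000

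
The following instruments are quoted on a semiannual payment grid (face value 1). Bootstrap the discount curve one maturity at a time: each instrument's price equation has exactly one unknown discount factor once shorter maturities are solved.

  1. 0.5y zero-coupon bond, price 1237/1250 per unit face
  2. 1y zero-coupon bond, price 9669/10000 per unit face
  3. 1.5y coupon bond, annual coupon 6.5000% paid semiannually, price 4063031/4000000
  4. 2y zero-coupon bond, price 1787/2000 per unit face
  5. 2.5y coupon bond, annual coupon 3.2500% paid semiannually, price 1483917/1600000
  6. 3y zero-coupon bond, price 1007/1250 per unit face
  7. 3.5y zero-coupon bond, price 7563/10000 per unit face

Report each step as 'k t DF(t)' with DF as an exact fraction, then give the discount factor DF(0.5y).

1 1/2 1237/1250
2 1 9669/10000
3 3/2 4611/5000
4 2 1787/2000
5 5/2 8523/10000
6 3 1007/1250
7 7/2 7563/10000
DF(0.5y) = 1237/1250 ≈ 0.989600

step 1 [0.5y] zero: DF = P = 1237/1250 ≈ 0.989600
step 2 [1y] zero: DF = P = 9669/10000 ≈ 0.966900
step 3 [1.5y] bond c/2=13/400: DF=(4063031/4000000 − 13/400·(0.989600+0.966900))/(1+13/400) = 4611/5000 ≈ 0.922200
step 4 [2y] zero: DF = P = 1787/2000 ≈ 0.893500
step 5 [2.5y] bond c/2=13/800: DF=(1483917/1600000 − 13/800·(0.989600+0.966900+0.922200+0.893500))/(1+13/800) = 8523/10000 ≈ 0.852300
step 6 [3y] zero: DF = P = 1007/1250 ≈ 0.805600
step 7 [3.5y] zero: DF = P = 7563/10000 ≈ 0.756300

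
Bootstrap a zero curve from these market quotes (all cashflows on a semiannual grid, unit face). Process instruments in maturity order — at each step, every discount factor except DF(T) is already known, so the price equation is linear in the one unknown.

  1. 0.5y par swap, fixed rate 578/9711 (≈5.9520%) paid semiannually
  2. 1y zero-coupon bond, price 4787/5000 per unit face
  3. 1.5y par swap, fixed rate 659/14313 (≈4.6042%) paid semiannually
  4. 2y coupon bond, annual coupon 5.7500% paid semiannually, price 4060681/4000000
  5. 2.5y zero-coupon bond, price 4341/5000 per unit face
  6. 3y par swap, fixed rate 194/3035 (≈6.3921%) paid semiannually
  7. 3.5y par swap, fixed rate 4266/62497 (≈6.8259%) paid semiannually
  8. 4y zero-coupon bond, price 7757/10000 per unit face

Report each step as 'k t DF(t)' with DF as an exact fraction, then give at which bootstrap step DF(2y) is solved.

step 1 [0.5y] swap r/2=289/9711: DF=(1 − 289/9711·(0))/(1+289/9711) = 9711/10000 ≈ 0.971100
step 2 [1y] zero: DF = P = 4787/5000 ≈ 0.957400
step 3 [1.5y] swap r/2=659/28626: DF=(1 − 659/28626·(0.971100+0.957400))/(1+659/28626) = 9341/10000 ≈ 0.934100
step 4 [2y] bond c/2=23/800: DF=(4060681/4000000 − 23/800·(0.971100+0.957400+0.934100))/(1+23/800) = 2267/2500 ≈ 0.906800
step 5 [2.5y] zero: DF = P = 4341/5000 ≈ 0.868200
step 6 [3y] swap r/2=97/3035: DF=(1 − 97/3035·(0.971100+0.957400+0.934100+0.906800+0.868200))/(1+97/3035) = 4127/5000 ≈ 0.825400
step 7 [3.5y] swap r/2=2133/62497: DF=(1 − 2133/62497·(0.971100+0.957400+0.934100+0.906800+0.868200+0.825400))/(1+2133/62497) = 7867/10000 ≈ 0.786700
step 8 [4y] zero: DF = P = 7757/10000 ≈ 0.775700

1 1/2 9711/10000
2 1 4787/5000
3 3/2 9341/10000
4 2 2267/2500
5 5/2 4341/5000
6 3 4127/5000
7 7/2 7867/10000
8 4 7757/10000
DF(2y) is solved at step 4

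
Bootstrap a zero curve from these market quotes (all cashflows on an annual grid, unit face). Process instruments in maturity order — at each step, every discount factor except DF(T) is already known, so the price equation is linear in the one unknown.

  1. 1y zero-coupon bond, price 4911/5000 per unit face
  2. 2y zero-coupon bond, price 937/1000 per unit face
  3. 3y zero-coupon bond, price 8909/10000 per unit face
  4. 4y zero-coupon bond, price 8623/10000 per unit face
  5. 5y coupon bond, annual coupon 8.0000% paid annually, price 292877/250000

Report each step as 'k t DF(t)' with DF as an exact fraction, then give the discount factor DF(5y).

step 1 [1y] zero: DF = P = 4911/5000 ≈ 0.982200
step 2 [2y] zero: DF = P = 937/1000 ≈ 0.937000
step 3 [3y] zero: DF = P = 8909/10000 ≈ 0.890900
step 4 [4y] zero: DF = P = 8623/10000 ≈ 0.862300
step 5 [5y] bond c/1=2/25: DF=(292877/250000 − 2/25·(0.982200+0.937000+0.890900+0.862300))/(1+2/25) = 8127/10000 ≈ 0.812700

1 1 4911/5000
2 2 937/1000
3 3 8909/10000
4 4 8623/10000
5 5 8127/10000
DF(5y) = 8127/10000 ≈ 0.812700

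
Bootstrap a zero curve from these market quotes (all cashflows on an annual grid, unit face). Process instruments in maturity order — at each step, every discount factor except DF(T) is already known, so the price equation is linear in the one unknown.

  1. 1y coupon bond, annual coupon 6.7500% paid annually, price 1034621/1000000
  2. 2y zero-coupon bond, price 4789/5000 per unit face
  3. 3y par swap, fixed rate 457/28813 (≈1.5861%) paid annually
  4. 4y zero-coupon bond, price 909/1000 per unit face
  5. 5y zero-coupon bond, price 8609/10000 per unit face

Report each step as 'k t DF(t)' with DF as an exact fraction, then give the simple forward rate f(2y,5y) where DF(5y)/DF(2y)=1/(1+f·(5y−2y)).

1 1 2423/2500
2 2 4789/5000
3 3 9543/10000
4 4 909/1000
5 5 8609/10000
f(2y,5y) = ((4789/5000)/(8609/10000) − 1)/(3) = 323/8609 ≈ 3.7519%

step 1 [1y] bond c/1=27/400: DF=(1034621/1000000 − 27/400·(0))/(1+27/400) = 2423/2500 ≈ 0.969200
step 2 [2y] zero: DF = P = 4789/5000 ≈ 0.957800
step 3 [3y] swap r/1=457/28813: DF=(1 − 457/28813·(0.969200+0.957800))/(1+457/28813) = 9543/10000 ≈ 0.954300
step 4 [4y] zero: DF = P = 909/1000 ≈ 0.909000
step 5 [5y] zero: DF = P = 8609/10000 ≈ 0.860900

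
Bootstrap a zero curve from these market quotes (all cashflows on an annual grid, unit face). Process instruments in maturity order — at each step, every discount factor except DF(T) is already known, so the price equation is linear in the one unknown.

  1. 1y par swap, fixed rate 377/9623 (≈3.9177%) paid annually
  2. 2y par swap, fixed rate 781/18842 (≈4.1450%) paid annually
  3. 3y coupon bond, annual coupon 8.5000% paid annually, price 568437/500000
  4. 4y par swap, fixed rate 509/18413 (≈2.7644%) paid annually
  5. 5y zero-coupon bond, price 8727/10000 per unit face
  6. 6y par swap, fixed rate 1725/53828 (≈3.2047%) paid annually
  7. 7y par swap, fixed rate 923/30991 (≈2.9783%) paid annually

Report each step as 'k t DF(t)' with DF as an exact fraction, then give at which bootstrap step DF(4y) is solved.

step 1 [1y] swap r/1=377/9623: DF=(1 − 377/9623·(0))/(1+377/9623) = 9623/10000 ≈ 0.962300
step 2 [2y] swap r/1=781/18842: DF=(1 − 781/18842·(0.962300))/(1+781/18842) = 9219/10000 ≈ 0.921900
step 3 [3y] bond c/1=17/200: DF=(568437/500000 − 17/200·(0.962300+0.921900))/(1+17/200) = 4501/5000 ≈ 0.900200
step 4 [4y] swap r/1=509/18413: DF=(1 − 509/18413·(0.962300+0.921900+0.900200))/(1+509/18413) = 4491/5000 ≈ 0.898200
step 5 [5y] zero: DF = P = 8727/10000 ≈ 0.872700
step 6 [6y] swap r/1=1725/53828: DF=(1 − 1725/53828·(0.962300+0.921900+0.900200+0.898200+0.872700))/(1+1725/53828) = 331/400 ≈ 0.827500
step 7 [7y] swap r/1=923/30991: DF=(1 − 923/30991·(0.962300+0.921900+0.900200+0.898200+0.872700+0.827500))/(1+923/30991) = 4077/5000 ≈ 0.815400

1 1 9623/10000
2 2 9219/10000
3 3 4501/5000
4 4 4491/5000
5 5 8727/10000
6 6 331/400
7 7 4077/5000
DF(4y) is solved at step 4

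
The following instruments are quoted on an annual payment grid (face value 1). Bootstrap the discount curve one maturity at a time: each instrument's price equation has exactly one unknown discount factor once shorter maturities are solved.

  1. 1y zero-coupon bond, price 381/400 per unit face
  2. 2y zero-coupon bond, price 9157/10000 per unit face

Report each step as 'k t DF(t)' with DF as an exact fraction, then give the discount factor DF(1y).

1 1 381/400
2 2 9157/10000
DF(1y) = 381/400 ≈ 0.952500

step 1 [1y] zero: DF = P = 381/400 ≈ 0.952500
step 2 [2y] zero: DF = P = 9157/10000 ≈ 0.915700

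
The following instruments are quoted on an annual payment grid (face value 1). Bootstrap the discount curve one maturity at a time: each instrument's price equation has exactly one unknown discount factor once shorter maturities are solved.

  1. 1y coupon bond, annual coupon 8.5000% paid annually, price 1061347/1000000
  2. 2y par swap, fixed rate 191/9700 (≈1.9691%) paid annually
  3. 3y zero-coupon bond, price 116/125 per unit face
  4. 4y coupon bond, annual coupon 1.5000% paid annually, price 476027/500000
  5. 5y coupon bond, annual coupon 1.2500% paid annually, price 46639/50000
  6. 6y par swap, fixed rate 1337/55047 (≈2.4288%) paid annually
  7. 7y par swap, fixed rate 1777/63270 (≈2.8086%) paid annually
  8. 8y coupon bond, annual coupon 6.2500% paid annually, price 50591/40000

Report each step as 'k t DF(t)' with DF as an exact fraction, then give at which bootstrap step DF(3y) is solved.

1 1 4891/5000
2 2 4809/5000
3 3 116/125
4 4 2239/2500
5 5 2187/2500
6 6 8663/10000
7 7 8223/10000
8 8 4091/5000
DF(3y) is solved at step 3

step 1 [1y] bond c/1=17/200: DF=(1061347/1000000 − 17/200·(0))/(1+17/200) = 4891/5000 ≈ 0.978200
step 2 [2y] swap r/1=191/9700: DF=(1 − 191/9700·(0.978200))/(1+191/9700) = 4809/5000 ≈ 0.961800
step 3 [3y] zero: DF = P = 116/125 ≈ 0.928000
step 4 [4y] bond c/1=3/200: DF=(476027/500000 − 3/200·(0.978200+0.961800+0.928000))/(1+3/200) = 2239/2500 ≈ 0.895600
step 5 [5y] bond c/1=1/80: DF=(46639/50000 − 1/80·(0.978200+0.961800+0.928000+0.895600))/(1+1/80) = 2187/2500 ≈ 0.874800
step 6 [6y] swap r/1=1337/55047: DF=(1 − 1337/55047·(0.978200+0.961800+0.928000+0.895600+0.874800))/(1+1337/55047) = 8663/10000 ≈ 0.866300
step 7 [7y] swap r/1=1777/63270: DF=(1 − 1777/63270·(0.978200+0.961800+0.928000+0.895600+0.874800+0.866300))/(1+1777/63270) = 8223/10000 ≈ 0.822300
step 8 [8y] bond c/1=1/16: DF=(50591/40000 − 1/16·(0.978200+0.961800+0.928000+0.895600+0.874800+0.866300+0.822300))/(1+1/16) = 4091/5000 ≈ 0.818200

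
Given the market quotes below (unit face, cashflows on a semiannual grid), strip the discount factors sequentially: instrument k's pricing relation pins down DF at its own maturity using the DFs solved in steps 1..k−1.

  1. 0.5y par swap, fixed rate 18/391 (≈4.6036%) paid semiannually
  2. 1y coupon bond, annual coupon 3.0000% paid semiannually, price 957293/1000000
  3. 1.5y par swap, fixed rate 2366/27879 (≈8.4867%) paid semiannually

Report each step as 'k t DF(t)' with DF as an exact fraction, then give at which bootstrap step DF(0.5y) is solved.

1 1/2 391/400
2 1 9287/10000
3 3/2 8817/10000
DF(0.5y) is solved at step 1

step 1 [0.5y] swap r/2=9/391: DF=(1 − 9/391·(0))/(1+9/391) = 391/400 ≈ 0.977500
step 2 [1y] bond c/2=3/200: DF=(957293/1000000 − 3/200·(0.977500))/(1+3/200) = 9287/10000 ≈ 0.928700
step 3 [1.5y] swap r/2=1183/27879: DF=(1 − 1183/27879·(0.977500+0.928700))/(1+1183/27879) = 8817/10000 ≈ 0.881700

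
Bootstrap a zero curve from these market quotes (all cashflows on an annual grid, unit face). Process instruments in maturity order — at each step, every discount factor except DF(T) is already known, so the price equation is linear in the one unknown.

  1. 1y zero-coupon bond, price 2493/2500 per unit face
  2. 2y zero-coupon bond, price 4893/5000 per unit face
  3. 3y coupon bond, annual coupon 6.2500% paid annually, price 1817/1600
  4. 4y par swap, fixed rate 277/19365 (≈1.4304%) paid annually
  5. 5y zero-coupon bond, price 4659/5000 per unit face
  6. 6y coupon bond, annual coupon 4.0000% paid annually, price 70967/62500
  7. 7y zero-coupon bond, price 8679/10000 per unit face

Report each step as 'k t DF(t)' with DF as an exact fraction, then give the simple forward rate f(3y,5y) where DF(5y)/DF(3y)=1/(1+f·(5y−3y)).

1 1 2493/2500
2 2 4893/5000
3 3 4763/5000
4 4 4723/5000
5 5 4659/5000
6 6 907/1000
7 7 8679/10000
f(3y,5y) = ((4763/5000)/(4659/5000) − 1)/(2) = 52/4659 ≈ 1.1161%

step 1 [1y] zero: DF = P = 2493/2500 ≈ 0.997200
step 2 [2y] zero: DF = P = 4893/5000 ≈ 0.978600
step 3 [3y] bond c/1=1/16: DF=(1817/1600 − 1/16·(0.997200+0.978600))/(1+1/16) = 4763/5000 ≈ 0.952600
step 4 [4y] swap r/1=277/19365: DF=(1 − 277/19365·(0.997200+0.978600+0.952600))/(1+277/19365) = 4723/5000 ≈ 0.944600
step 5 [5y] zero: DF = P = 4659/5000 ≈ 0.931800
step 6 [6y] bond c/1=1/25: DF=(70967/62500 − 1/25·(0.997200+0.978600+0.952600+0.944600+0.931800))/(1+1/25) = 907/1000 ≈ 0.907000
step 7 [7y] zero: DF = P = 8679/10000 ≈ 0.867900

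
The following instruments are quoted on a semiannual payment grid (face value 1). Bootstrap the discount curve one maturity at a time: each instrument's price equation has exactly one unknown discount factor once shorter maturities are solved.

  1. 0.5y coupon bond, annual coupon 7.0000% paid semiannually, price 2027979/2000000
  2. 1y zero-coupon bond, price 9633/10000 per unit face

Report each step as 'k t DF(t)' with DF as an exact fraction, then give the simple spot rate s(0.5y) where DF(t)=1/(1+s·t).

1 1/2 9797/10000
2 1 9633/10000
s(0.5y) = (1/(9797/10000) − 1)/(1/2) = 406/9797 ≈ 4.1441%

step 1 [0.5y] bond c/2=7/200: DF=(2027979/2000000 − 7/200·(0))/(1+7/200) = 9797/10000 ≈ 0.979700
step 2 [1y] zero: DF = P = 9633/10000 ≈ 0.963300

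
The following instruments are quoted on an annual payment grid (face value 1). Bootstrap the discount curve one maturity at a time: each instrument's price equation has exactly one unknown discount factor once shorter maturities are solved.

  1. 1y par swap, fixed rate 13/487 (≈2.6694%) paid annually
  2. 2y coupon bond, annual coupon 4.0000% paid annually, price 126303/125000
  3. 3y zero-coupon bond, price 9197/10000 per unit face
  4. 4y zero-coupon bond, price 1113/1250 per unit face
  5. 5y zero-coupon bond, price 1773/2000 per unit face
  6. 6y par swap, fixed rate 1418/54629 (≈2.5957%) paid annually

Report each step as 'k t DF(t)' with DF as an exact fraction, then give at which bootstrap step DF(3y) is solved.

1 1 487/500
2 2 9341/10000
3 3 9197/10000
4 4 1113/1250
5 5 1773/2000
6 6 4291/5000
DF(3y) is solved at step 3

step 1 [1y] swap r/1=13/487: DF=(1 − 13/487·(0))/(1+13/487) = 487/500 ≈ 0.974000
step 2 [2y] bond c/1=1/25: DF=(126303/125000 − 1/25·(0.974000))/(1+1/25) = 9341/10000 ≈ 0.934100
step 3 [3y] zero: DF = P = 9197/10000 ≈ 0.919700
step 4 [4y] zero: DF = P = 1113/1250 ≈ 0.890400
step 5 [5y] zero: DF = P = 1773/2000 ≈ 0.886500
step 6 [6y] swap r/1=1418/54629: DF=(1 − 1418/54629·(0.974000+0.934100+0.919700+0.890400+0.886500))/(1+1418/54629) = 4291/5000 ≈ 0.858200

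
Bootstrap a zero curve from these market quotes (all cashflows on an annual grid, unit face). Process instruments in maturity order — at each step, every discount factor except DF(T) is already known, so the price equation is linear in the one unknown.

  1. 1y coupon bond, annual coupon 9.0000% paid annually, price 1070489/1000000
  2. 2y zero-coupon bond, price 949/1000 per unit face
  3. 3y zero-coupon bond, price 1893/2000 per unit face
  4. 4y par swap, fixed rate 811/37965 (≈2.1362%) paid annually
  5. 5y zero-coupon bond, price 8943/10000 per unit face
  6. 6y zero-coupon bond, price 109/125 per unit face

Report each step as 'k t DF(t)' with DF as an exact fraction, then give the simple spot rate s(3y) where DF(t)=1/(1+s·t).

1 1 9821/10000
2 2 949/1000
3 3 1893/2000
4 4 9189/10000
5 5 8943/10000
6 6 109/125
s(3y) = (1/(1893/2000) − 1)/(3) = 107/5679 ≈ 1.8841%

step 1 [1y] bond c/1=9/100: DF=(1070489/1000000 − 9/100·(0))/(1+9/100) = 9821/10000 ≈ 0.982100
step 2 [2y] zero: DF = P = 949/1000 ≈ 0.949000
step 3 [3y] zero: DF = P = 1893/2000 ≈ 0.946500
step 4 [4y] swap r/1=811/37965: DF=(1 − 811/37965·(0.982100+0.949000+0.946500))/(1+811/37965) = 9189/10000 ≈ 0.918900
step 5 [5y] zero: DF = P = 8943/10000 ≈ 0.894300
step 6 [6y] zero: DF = P = 109/125 ≈ 0.872000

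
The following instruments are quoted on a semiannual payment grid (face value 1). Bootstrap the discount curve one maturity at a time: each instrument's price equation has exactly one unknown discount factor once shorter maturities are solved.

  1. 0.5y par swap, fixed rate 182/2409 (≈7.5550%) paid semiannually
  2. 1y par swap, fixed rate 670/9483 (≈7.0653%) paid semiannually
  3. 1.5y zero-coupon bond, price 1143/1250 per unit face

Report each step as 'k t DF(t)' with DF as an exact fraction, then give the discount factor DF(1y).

1 1/2 2409/2500
2 1 933/1000
3 3/2 1143/1250
DF(1y) = 933/1000 ≈ 0.933000

step 1 [0.5y] swap r/2=91/2409: DF=(1 − 91/2409·(0))/(1+91/2409) = 2409/2500 ≈ 0.963600
step 2 [1y] swap r/2=335/9483: DF=(1 − 335/9483·(0.963600))/(1+335/9483) = 933/1000 ≈ 0.933000
step 3 [1.5y] zero: DF = P = 1143/1250 ≈ 0.914400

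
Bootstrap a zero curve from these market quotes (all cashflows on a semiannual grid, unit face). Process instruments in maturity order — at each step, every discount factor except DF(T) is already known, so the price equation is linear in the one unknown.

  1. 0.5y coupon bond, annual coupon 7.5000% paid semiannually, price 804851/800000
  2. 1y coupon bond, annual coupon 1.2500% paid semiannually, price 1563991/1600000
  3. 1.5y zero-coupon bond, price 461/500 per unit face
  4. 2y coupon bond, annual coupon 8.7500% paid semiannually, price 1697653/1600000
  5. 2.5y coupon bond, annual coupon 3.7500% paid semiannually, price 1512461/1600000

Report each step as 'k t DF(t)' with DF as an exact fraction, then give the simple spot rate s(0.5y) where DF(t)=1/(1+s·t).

1 1/2 9697/10000
2 1 4827/5000
3 3/2 461/500
4 2 1121/1250
5 5/2 2147/2500
s(0.5y) = (1/(9697/10000) − 1)/(1/2) = 606/9697 ≈ 6.2494%

step 1 [0.5y] bond c/2=3/80: DF=(804851/800000 − 3/80·(0))/(1+3/80) = 9697/10000 ≈ 0.969700
step 2 [1y] bond c/2=1/160: DF=(1563991/1600000 − 1/160·(0.969700))/(1+1/160) = 4827/5000 ≈ 0.965400
step 3 [1.5y] zero: DF = P = 461/500 ≈ 0.922000
step 4 [2y] bond c/2=7/160: DF=(1697653/1600000 − 7/160·(0.969700+0.965400+0.922000))/(1+7/160) = 1121/1250 ≈ 0.896800
step 5 [2.5y] bond c/2=3/160: DF=(1512461/1600000 − 3/160·(0.969700+0.965400+0.922000+0.896800))/(1+3/160) = 2147/2500 ≈ 0.858800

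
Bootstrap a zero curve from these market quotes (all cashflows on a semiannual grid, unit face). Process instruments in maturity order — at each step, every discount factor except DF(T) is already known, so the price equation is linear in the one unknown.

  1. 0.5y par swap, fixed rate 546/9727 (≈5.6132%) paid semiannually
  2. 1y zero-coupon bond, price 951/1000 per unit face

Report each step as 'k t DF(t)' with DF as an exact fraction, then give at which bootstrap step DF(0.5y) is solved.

1 1/2 9727/10000
2 1 951/1000
DF(0.5y) is solved at step 1

step 1 [0.5y] swap r/2=273/9727: DF=(1 − 273/9727·(0))/(1+273/9727) = 9727/10000 ≈ 0.972700
step 2 [1y] zero: DF = P = 951/1000 ≈ 0.951000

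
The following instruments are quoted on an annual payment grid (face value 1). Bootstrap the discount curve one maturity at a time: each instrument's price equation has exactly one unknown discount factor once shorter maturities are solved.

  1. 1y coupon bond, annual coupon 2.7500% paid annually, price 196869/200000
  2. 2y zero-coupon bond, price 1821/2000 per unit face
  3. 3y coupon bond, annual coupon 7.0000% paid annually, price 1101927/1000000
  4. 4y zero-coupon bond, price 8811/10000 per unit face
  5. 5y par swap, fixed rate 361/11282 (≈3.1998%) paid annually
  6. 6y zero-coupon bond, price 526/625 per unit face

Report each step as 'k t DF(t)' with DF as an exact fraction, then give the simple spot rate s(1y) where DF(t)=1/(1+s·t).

step 1 [1y] bond c/1=11/400: DF=(196869/200000 − 11/400·(0))/(1+11/400) = 479/500 ≈ 0.958000
step 2 [2y] zero: DF = P = 1821/2000 ≈ 0.910500
step 3 [3y] bond c/1=7/100: DF=(1101927/1000000 − 7/100·(0.958000+0.910500))/(1+7/100) = 2269/2500 ≈ 0.907600
step 4 [4y] zero: DF = P = 8811/10000 ≈ 0.881100
step 5 [5y] swap r/1=361/11282: DF=(1 − 361/11282·(0.958000+0.910500+0.907600+0.881100))/(1+361/11282) = 2139/2500 ≈ 0.855600
step 6 [6y] zero: DF = P = 526/625 ≈ 0.841600

1 1 479/500
2 2 1821/2000
3 3 2269/2500
4 4 8811/10000
5 5 2139/2500
6 6 526/625
s(1y) = (1/(479/500) − 1)/(1) = 21/479 ≈ 4.3841%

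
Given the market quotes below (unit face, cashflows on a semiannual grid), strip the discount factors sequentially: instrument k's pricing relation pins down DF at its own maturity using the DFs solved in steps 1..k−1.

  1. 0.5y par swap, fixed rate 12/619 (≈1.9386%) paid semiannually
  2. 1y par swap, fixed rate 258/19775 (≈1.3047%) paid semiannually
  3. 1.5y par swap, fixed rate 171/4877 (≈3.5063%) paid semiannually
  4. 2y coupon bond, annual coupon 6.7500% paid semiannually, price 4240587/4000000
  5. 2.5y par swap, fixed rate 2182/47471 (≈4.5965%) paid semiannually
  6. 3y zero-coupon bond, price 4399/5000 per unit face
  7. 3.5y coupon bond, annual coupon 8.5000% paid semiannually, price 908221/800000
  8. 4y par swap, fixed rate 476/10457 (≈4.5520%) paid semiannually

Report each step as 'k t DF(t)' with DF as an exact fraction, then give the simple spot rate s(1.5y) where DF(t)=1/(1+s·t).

step 1 [0.5y] swap r/2=6/619: DF=(1 − 6/619·(0))/(1+6/619) = 619/625 ≈ 0.990400
step 2 [1y] swap r/2=129/19775: DF=(1 − 129/19775·(0.990400))/(1+129/19775) = 9871/10000 ≈ 0.987100
step 3 [1.5y] swap r/2=171/9754: DF=(1 − 171/9754·(0.990400+0.987100))/(1+171/9754) = 9487/10000 ≈ 0.948700
step 4 [2y] bond c/2=27/800: DF=(4240587/4000000 − 27/800·(0.990400+0.987100+0.948700))/(1+27/800) = 93/100 ≈ 0.930000
step 5 [2.5y] swap r/2=1091/47471: DF=(1 − 1091/47471·(0.990400+0.987100+0.948700+0.930000))/(1+1091/47471) = 8909/10000 ≈ 0.890900
step 6 [3y] zero: DF = P = 4399/5000 ≈ 0.879800
step 7 [3.5y] bond c/2=17/400: DF=(908221/800000 − 17/400·(0.990400+0.987100+0.948700+0.930000+0.890900+0.879800))/(1+17/400) = 2149/2500 ≈ 0.859600
step 8 [4y] swap r/2=238/10457: DF=(1 − 238/10457·(0.990400+0.987100+0.948700+0.930000+0.890900+0.879800+0.859600))/(1+238/10457) = 4167/5000 ≈ 0.833400

1 1/2 619/625
2 1 9871/10000
3 3/2 9487/10000
4 2 93/100
5 5/2 8909/10000
6 3 4399/5000
7 7/2 2149/2500
8 4 4167/5000
s(1.5y) = (1/(9487/10000) − 1)/(3/2) = 342/9487 ≈ 3.6049%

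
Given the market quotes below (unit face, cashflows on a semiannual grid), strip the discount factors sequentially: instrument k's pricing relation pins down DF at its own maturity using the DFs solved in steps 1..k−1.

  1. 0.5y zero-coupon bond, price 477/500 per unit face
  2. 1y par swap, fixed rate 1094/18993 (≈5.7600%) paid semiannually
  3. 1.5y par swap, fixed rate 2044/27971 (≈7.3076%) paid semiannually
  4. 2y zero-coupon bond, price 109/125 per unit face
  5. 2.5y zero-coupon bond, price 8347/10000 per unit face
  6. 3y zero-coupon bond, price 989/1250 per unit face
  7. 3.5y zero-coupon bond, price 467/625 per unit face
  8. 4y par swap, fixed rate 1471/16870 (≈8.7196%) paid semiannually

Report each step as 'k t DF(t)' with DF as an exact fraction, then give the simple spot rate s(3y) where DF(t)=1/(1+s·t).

1 1/2 477/500
2 1 9453/10000
3 3/2 4489/5000
4 2 109/125
5 5/2 8347/10000
6 3 989/1250
7 7/2 467/625
8 4 3529/5000
s(3y) = (1/(989/1250) − 1)/(3) = 87/989 ≈ 8.7968%

step 1 [0.5y] zero: DF = P = 477/500 ≈ 0.954000
step 2 [1y] swap r/2=547/18993: DF=(1 − 547/18993·(0.954000))/(1+547/18993) = 9453/10000 ≈ 0.945300
step 3 [1.5y] swap r/2=1022/27971: DF=(1 − 1022/27971·(0.954000+0.945300))/(1+1022/27971) = 4489/5000 ≈ 0.897800
step 4 [2y] zero: DF = P = 109/125 ≈ 0.872000
step 5 [2.5y] zero: DF = P = 8347/10000 ≈ 0.834700
step 6 [3y] zero: DF = P = 989/1250 ≈ 0.791200
step 7 [3.5y] zero: DF = P = 467/625 ≈ 0.747200
step 8 [4y] swap r/2=1471/33740: DF=(1 − 1471/33740·(0.954000+0.945300+0.897800+0.872000+0.834700+0.791200+0.747200))/(1+1471/33740) = 3529/5000 ≈ 0.705800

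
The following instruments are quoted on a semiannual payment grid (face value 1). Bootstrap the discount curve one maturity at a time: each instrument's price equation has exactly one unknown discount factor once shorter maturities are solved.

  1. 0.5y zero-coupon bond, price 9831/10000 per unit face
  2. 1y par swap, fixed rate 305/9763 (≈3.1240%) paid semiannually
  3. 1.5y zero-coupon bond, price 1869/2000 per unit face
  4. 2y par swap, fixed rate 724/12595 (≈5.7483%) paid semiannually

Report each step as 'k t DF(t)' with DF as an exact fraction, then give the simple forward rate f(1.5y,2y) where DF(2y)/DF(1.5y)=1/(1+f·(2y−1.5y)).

step 1 [0.5y] zero: DF = P = 9831/10000 ≈ 0.983100
step 2 [1y] swap r/2=305/19526: DF=(1 − 305/19526·(0.983100))/(1+305/19526) = 1939/2000 ≈ 0.969500
step 3 [1.5y] zero: DF = P = 1869/2000 ≈ 0.934500
step 4 [2y] swap r/2=362/12595: DF=(1 − 362/12595·(0.983100+0.969500+0.934500))/(1+362/12595) = 4457/5000 ≈ 0.891400

1 1/2 9831/10000
2 1 1939/2000
3 3/2 1869/2000
4 2 4457/5000
f(1.5y,2y) = ((1869/2000)/(4457/5000) − 1)/(1/2) = 431/4457 ≈ 9.6702%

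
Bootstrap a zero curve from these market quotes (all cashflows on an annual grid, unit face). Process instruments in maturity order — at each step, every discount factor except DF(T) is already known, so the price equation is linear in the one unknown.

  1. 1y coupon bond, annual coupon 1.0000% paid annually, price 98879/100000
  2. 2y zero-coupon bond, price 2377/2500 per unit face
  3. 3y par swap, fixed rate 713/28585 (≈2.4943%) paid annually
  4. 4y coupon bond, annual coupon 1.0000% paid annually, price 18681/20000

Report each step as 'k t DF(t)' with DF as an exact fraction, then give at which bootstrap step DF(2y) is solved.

1 1 979/1000
2 2 2377/2500
3 3 9287/10000
4 4 1793/2000
DF(2y) is solved at step 2

step 1 [1y] bond c/1=1/100: DF=(98879/100000 − 1/100·(0))/(1+1/100) = 979/1000 ≈ 0.979000
step 2 [2y] zero: DF = P = 2377/2500 ≈ 0.950800
step 3 [3y] swap r/1=713/28585: DF=(1 − 713/28585·(0.979000+0.950800))/(1+713/28585) = 9287/10000 ≈ 0.928700
step 4 [4y] bond c/1=1/100: DF=(18681/20000 − 1/100·(0.979000+0.950800+0.928700))/(1+1/100) = 1793/2000 ≈ 0.896500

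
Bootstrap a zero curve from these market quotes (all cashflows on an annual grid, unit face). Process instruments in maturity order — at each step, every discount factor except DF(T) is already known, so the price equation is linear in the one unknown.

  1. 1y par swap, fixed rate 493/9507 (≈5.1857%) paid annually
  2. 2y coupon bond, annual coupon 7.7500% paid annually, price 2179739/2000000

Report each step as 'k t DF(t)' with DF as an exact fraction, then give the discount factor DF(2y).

1 1 9507/10000
2 2 9431/10000
DF(2y) = 9431/10000 ≈ 0.943100

step 1 [1y] swap r/1=493/9507: DF=(1 − 493/9507·(0))/(1+493/9507) = 9507/10000 ≈ 0.950700
step 2 [2y] bond c/1=31/400: DF=(2179739/2000000 − 31/400·(0.950700))/(1+31/400) = 9431/10000 ≈ 0.943100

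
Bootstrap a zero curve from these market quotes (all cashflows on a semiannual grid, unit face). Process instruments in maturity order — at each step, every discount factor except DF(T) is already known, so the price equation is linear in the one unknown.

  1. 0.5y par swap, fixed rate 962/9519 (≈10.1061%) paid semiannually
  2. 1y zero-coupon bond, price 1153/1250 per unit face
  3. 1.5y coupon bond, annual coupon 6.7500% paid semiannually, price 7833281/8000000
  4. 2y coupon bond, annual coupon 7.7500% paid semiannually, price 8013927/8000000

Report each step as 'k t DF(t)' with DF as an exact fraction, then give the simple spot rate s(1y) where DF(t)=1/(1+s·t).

step 1 [0.5y] swap r/2=481/9519: DF=(1 − 481/9519·(0))/(1+481/9519) = 9519/10000 ≈ 0.951900
step 2 [1y] zero: DF = P = 1153/1250 ≈ 0.922400
step 3 [1.5y] bond c/2=27/800: DF=(7833281/8000000 − 27/800·(0.951900+0.922400))/(1+27/800) = 443/500 ≈ 0.886000
step 4 [2y] bond c/2=31/800: DF=(8013927/8000000 − 31/800·(0.951900+0.922400+0.886000))/(1+31/800) = 4307/5000 ≈ 0.861400

1 1/2 9519/10000
2 1 1153/1250
3 3/2 443/500
4 2 4307/5000
s(1y) = (1/(1153/1250) − 1)/(1) = 97/1153 ≈ 8.4128%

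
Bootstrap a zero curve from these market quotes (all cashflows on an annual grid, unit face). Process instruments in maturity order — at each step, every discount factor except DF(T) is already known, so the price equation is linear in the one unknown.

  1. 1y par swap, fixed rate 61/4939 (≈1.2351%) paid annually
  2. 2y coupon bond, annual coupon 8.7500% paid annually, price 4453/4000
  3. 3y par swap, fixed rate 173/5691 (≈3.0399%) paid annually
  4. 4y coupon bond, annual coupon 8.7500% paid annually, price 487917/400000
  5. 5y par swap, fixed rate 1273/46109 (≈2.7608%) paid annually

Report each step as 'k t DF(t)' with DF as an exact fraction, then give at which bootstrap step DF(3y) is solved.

1 1 4939/5000
2 2 4721/5000
3 3 1827/2000
4 4 8927/10000
5 5 8727/10000
DF(3y) is solved at step 3

step 1 [1y] swap r/1=61/4939: DF=(1 − 61/4939·(0))/(1+61/4939) = 4939/5000 ≈ 0.987800
step 2 [2y] bond c/1=7/80: DF=(4453/4000 − 7/80·(0.987800))/(1+7/80) = 4721/5000 ≈ 0.944200
step 3 [3y] swap r/1=173/5691: DF=(1 − 173/5691·(0.987800+0.944200))/(1+173/5691) = 1827/2000 ≈ 0.913500
step 4 [4y] bond c/1=7/80: DF=(487917/400000 − 7/80·(0.987800+0.944200+0.913500))/(1+7/80) = 8927/10000 ≈ 0.892700
step 5 [5y] swap r/1=1273/46109: DF=(1 − 1273/46109·(0.987800+0.944200+0.913500+0.892700))/(1+1273/46109) = 8727/10000 ≈ 0.872700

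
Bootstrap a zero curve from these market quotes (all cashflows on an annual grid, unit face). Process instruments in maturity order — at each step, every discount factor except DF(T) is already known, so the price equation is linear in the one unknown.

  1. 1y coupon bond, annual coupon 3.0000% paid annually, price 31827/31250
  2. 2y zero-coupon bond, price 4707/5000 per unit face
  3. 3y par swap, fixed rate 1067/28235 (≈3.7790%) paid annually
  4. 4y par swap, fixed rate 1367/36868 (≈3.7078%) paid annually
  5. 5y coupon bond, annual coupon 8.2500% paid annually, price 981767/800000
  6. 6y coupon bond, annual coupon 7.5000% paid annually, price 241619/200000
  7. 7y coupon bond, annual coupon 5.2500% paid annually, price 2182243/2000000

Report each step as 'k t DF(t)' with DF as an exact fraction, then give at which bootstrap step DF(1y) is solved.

step 1 [1y] bond c/1=3/100: DF=(31827/31250 − 3/100·(0))/(1+3/100) = 618/625 ≈ 0.988800
step 2 [2y] zero: DF = P = 4707/5000 ≈ 0.941400
step 3 [3y] swap r/1=1067/28235: DF=(1 − 1067/28235·(0.988800+0.941400))/(1+1067/28235) = 8933/10000 ≈ 0.893300
step 4 [4y] swap r/1=1367/36868: DF=(1 − 1367/36868·(0.988800+0.941400+0.893300))/(1+1367/36868) = 8633/10000 ≈ 0.863300
step 5 [5y] bond c/1=33/400: DF=(981767/800000 − 33/400·(0.988800+0.941400+0.893300+0.863300))/(1+33/400) = 8527/10000 ≈ 0.852700
step 6 [6y] bond c/1=3/40: DF=(241619/200000 − 3/40·(0.988800+0.941400+0.893300+0.863300+0.852700))/(1+3/40) = 8071/10000 ≈ 0.807100
step 7 [7y] bond c/1=21/400: DF=(2182243/2000000 − 21/400·(0.988800+0.941400+0.893300+0.863300+0.852700+0.807100))/(1+21/400) = 77/100 ≈ 0.770000

1 1 618/625
2 2 4707/5000
3 3 8933/10000
4 4 8633/10000
5 5 8527/10000
6 6 8071/10000
7 7 77/100
DF(1y) is solved at step 1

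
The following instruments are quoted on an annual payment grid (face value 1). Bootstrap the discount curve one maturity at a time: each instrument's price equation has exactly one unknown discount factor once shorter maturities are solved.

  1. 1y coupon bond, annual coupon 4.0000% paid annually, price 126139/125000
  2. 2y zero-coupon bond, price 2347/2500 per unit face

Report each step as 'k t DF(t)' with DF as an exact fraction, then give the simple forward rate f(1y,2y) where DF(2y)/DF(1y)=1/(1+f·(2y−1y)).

1 1 9703/10000
2 2 2347/2500
f(1y,2y) = ((9703/10000)/(2347/2500) − 1)/(1) = 315/9388 ≈ 3.3553%

step 1 [1y] bond c/1=1/25: DF=(126139/125000 − 1/25·(0))/(1+1/25) = 9703/10000 ≈ 0.970300
step 2 [2y] zero: DF = P = 2347/2500 ≈ 0.938800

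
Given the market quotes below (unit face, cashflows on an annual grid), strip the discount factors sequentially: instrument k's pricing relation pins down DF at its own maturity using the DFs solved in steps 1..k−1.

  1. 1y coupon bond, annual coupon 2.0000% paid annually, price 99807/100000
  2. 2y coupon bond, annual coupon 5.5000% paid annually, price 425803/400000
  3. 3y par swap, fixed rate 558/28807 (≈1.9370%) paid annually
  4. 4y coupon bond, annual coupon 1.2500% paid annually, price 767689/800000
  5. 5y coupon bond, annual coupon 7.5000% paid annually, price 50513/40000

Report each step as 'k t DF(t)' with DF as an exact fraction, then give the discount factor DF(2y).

step 1 [1y] bond c/1=1/50: DF=(99807/100000 − 1/50·(0))/(1+1/50) = 1957/2000 ≈ 0.978500
step 2 [2y] bond c/1=11/200: DF=(425803/400000 − 11/200·(0.978500))/(1+11/200) = 479/500 ≈ 0.958000
step 3 [3y] swap r/1=558/28807: DF=(1 − 558/28807·(0.978500+0.958000))/(1+558/28807) = 4721/5000 ≈ 0.944200
step 4 [4y] bond c/1=1/80: DF=(767689/800000 − 1/80·(0.978500+0.958000+0.944200))/(1+1/80) = 4561/5000 ≈ 0.912200
step 5 [5y] bond c/1=3/40: DF=(50513/40000 − 3/40·(0.978500+0.958000+0.944200+0.912200))/(1+3/40) = 9101/10000 ≈ 0.910100

1 1 1957/2000
2 2 479/500
3 3 4721/5000
4 4 4561/5000
5 5 9101/10000
DF(2y) = 479/500 ≈ 0.958000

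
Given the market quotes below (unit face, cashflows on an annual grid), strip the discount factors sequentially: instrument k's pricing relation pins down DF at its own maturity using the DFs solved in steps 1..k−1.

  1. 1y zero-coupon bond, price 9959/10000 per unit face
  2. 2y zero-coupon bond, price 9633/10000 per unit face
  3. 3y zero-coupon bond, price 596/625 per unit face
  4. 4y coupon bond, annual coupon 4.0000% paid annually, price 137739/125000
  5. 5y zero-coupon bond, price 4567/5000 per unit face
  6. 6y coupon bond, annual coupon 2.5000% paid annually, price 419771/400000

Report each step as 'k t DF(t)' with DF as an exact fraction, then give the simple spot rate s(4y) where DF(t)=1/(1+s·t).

1 1 9959/10000
2 2 9633/10000
3 3 596/625
4 4 379/400
5 5 4567/5000
6 6 4537/5000
s(4y) = (1/(379/400) − 1)/(4) = 21/1516 ≈ 1.3852%

step 1 [1y] zero: DF = P = 9959/10000 ≈ 0.995900
step 2 [2y] zero: DF = P = 9633/10000 ≈ 0.963300
step 3 [3y] zero: DF = P = 596/625 ≈ 0.953600
step 4 [4y] bond c/1=1/25: DF=(137739/125000 − 1/25·(0.995900+0.963300+0.953600))/(1+1/25) = 379/400 ≈ 0.947500
step 5 [5y] zero: DF = P = 4567/5000 ≈ 0.913400
step 6 [6y] bond c/1=1/40: DF=(419771/400000 − 1/40·(0.995900+0.963300+0.953600+0.947500+0.913400))/(1+1/40) = 4537/5000 ≈ 0.907400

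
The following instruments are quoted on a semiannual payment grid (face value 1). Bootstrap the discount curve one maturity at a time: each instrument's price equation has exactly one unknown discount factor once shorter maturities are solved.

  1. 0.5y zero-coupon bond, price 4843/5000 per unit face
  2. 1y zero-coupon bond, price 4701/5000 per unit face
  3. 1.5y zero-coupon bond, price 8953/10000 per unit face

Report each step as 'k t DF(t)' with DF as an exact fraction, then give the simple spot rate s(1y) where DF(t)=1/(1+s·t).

1 1/2 4843/5000
2 1 4701/5000
3 3/2 8953/10000
s(1y) = (1/(4701/5000) − 1)/(1) = 299/4701 ≈ 6.3603%

step 1 [0.5y] zero: DF = P = 4843/5000 ≈ 0.968600
step 2 [1y] zero: DF = P = 4701/5000 ≈ 0.940200
step 3 [1.5y] zero: DF = P = 8953/10000 ≈ 0.895300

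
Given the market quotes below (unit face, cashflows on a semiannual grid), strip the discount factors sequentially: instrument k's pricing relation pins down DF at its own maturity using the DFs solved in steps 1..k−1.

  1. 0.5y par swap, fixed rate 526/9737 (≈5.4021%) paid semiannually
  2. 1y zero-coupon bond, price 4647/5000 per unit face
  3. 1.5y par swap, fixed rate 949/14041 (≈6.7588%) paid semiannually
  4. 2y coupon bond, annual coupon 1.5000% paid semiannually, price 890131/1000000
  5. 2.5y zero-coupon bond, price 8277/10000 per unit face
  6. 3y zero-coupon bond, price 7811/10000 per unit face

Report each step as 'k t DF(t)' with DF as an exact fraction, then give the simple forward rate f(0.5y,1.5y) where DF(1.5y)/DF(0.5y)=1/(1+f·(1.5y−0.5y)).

step 1 [0.5y] swap r/2=263/9737: DF=(1 − 263/9737·(0))/(1+263/9737) = 9737/10000 ≈ 0.973700
step 2 [1y] zero: DF = P = 4647/5000 ≈ 0.929400
step 3 [1.5y] swap r/2=949/28082: DF=(1 − 949/28082·(0.973700+0.929400))/(1+949/28082) = 9051/10000 ≈ 0.905100
step 4 [2y] bond c/2=3/400: DF=(890131/1000000 − 3/400·(0.973700+0.929400+0.905100))/(1+3/400) = 4313/5000 ≈ 0.862600
step 5 [2.5y] zero: DF = P = 8277/10000 ≈ 0.827700
step 6 [3y] zero: DF = P = 7811/10000 ≈ 0.781100

1 1/2 9737/10000
2 1 4647/5000
3 3/2 9051/10000
4 2 4313/5000
5 5/2 8277/10000
6 3 7811/10000
f(0.5y,1.5y) = ((9737/10000)/(9051/10000) − 1)/(1) = 98/1293 ≈ 7.5793%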